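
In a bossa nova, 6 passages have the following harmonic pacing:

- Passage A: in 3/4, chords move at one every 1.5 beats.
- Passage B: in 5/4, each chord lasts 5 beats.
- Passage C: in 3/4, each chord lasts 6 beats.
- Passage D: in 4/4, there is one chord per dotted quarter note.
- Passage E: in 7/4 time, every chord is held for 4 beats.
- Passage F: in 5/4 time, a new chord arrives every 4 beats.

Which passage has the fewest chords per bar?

A: 3/1.5 = 2 chords/bar.
B: 5/5 = 1 chord/bar.
C: 3/6 = 0.5 chords/bar.
D: 4/1.5 = 8/3 chords/bar.
E: 7/4 = 1.75 chords/bar.
F: 5/4 = 1.25 chords/bar.
Slowest is C at 0.5 chords/bar.

Passage C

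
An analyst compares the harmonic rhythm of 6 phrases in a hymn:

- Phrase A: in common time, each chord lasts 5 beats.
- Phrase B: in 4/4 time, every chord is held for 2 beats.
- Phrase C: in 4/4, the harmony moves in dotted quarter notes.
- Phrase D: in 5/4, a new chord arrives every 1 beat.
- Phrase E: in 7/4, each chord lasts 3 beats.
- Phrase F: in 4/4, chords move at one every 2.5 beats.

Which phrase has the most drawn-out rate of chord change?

A: 4/5 = 0.8 chords/bar.
B: 4/2 = 2 chords/bar.
C: 4/1.5 = 8/3 chords/bar.
D: 5/1 = 5 chords/bar.
E: 7/3 = 7/3 chords/bar.
F: 4/2.5 = 1.6 chords/bar.
Slowest is A at 0.8 chords/bar.

Phrase A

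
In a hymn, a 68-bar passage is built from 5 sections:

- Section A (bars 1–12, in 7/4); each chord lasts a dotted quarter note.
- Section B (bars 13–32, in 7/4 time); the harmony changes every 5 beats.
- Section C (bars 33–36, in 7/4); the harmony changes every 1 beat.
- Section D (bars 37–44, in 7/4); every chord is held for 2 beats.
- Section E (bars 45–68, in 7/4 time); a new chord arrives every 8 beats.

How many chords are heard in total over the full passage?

161 chords

A has 84 beats and chords last 1.5 each, so 56 chords.
B has 140 beats and chords last 5 each, so 28 chords.
C has 28 beats and chords last 1 each, so 28 chords.
D has 56 beats and chords last 2 each, so 28 chords.
E has 168 beats and chords last 8 each, so 21 chords.
Total: 56 + 28 + 28 + 28 + 21 = 161.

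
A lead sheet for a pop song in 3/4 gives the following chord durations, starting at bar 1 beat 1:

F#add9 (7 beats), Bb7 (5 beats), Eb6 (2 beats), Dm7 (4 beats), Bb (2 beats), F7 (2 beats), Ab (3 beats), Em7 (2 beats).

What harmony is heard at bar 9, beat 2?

Beat 2 of bar 9 is beat (9−1)×3 + 2 = 26 overall.
Running totals: F#add9 ends at 7, Bb7 ends at 12, Eb6 ends at 14, Dm7 ends at 18, Bb ends at 20, F7 ends at 22, Ab ends at 25, Em7 ends at 27.
Beat 26 falls within Em7.

Em7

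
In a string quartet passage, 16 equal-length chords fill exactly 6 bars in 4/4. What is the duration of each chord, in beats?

1.5 beats

6 bars × 4 beats/bar = 24 beats total.
24 beats ÷ 16 chords = 1.5 beats per chord.
(That is a dotted quarter note.)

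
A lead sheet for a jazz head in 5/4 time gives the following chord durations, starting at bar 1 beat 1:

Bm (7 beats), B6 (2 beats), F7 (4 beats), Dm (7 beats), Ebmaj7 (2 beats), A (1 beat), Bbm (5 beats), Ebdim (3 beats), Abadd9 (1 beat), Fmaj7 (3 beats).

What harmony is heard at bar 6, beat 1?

Beat 1 of bar 6 is beat (6−1)×5 + 1 = 26 overall.
Running totals: Bm ends at 7, B6 ends at 9, F7 ends at 13, Dm ends at 20, Ebmaj7 ends at 22, A ends at 23, Bbm ends at 28.
Beat 26 falls within Bbm.

Bbm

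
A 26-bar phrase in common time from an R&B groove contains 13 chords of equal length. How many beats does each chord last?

26 bars × 4 beats/bar = 104 beats total.
104 beats ÷ 13 chords = 8 beats per chord.

8 beats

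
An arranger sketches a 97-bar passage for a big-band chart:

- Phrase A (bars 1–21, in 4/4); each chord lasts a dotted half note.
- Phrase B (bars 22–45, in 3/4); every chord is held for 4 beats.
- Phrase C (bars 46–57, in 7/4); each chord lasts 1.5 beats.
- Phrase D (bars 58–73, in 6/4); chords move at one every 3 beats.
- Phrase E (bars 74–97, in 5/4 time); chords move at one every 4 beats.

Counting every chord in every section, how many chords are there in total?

164 chords

A: 21 bars × 4 beats = 84 beats; 3 beats/chord → 28 chords.
B: 24 bars × 3 beats = 72 beats; 4 beats/chord → 18 chords.
C: 12 bars × 7 beats = 84 beats; 1.5 beats/chord → 56 chords.
D: 16 bars × 6 beats = 96 beats; 3 beats/chord → 32 chords.
E: 24 bars × 5 beats = 120 beats; 4 beats/chord → 30 chords.
Total: 28 + 18 + 56 + 32 + 30 = 164.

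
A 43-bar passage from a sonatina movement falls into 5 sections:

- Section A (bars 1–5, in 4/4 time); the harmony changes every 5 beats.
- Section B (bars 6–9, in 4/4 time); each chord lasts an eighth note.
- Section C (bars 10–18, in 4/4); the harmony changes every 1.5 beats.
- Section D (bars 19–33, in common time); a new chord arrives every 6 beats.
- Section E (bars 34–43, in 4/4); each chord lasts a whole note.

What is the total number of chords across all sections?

A has 20 beats and chords last 5 each, so 4 chords.
B has 16 beats and chords last 0.5 each, so 32 chords.
C has 36 beats and chords last 1.5 each, so 24 chords.
D has 60 beats and chords last 6 each, so 10 chords.
E has 40 beats and chords last 4 each, so 10 chords.
Total: 4 + 32 + 24 + 10 + 10 = 80.

80 chords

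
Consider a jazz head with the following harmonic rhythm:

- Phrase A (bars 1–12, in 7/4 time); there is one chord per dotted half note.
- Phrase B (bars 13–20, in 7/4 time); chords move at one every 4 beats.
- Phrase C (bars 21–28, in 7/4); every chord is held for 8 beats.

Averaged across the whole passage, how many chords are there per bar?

1.75 chords per bar

A: 12 × 7 = 84 beats ÷ 3 = 28 chords.
B: 8 × 7 = 56 beats ÷ 4 = 14 chords.
C: 8 × 7 = 56 beats ÷ 8 = 7 chords.
Overall: 49 chords over 28 bars → 49/28 = 1.75 chords per bar.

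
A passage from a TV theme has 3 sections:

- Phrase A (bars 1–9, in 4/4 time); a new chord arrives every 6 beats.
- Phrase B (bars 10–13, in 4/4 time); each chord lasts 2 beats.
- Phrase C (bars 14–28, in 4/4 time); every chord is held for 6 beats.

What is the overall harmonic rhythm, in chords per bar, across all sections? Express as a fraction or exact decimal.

6/7 chords per bar

A: 9 × 4 = 36 beats ÷ 6 = 6 chords.
B: 4 × 4 = 16 beats ÷ 2 = 8 chords.
C: 15 × 4 = 60 beats ÷ 6 = 10 chords.
Overall: 24 chords over 28 bars → 24/28 = 6/7 chords per bar.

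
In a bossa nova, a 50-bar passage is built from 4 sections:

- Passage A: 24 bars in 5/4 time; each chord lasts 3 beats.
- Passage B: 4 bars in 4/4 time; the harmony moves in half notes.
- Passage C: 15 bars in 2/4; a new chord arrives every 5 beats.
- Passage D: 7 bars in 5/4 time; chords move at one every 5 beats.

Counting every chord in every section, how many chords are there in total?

61 chords

A: 24 bars × 5 beats = 120 beats; 3 beats/chord → 40 chords.
B: 4 bars × 4 beats = 16 beats; 2 beats/chord → 8 chords.
C: 15 bars × 2 beats = 30 beats; 5 beats/chord → 6 chords.
D: 7 bars × 5 beats = 35 beats; 5 beats/chord → 7 chords.
Total: 40 + 8 + 6 + 7 = 61.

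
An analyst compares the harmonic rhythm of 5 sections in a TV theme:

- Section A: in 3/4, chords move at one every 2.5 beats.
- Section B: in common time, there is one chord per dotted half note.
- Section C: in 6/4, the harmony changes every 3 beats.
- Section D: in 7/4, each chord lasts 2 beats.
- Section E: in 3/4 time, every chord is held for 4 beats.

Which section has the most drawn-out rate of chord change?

A: 3/2.5 = 1.2 chords/bar.
B: 4/3 = 4/3 chords/bar.
C: 6/3 = 2 chords/bar.
D: 7/2 = 3.5 chords/bar.
E: 3/4 = 0.75 chords/bar.
Slowest is E at 0.75 chords/bar.

Section E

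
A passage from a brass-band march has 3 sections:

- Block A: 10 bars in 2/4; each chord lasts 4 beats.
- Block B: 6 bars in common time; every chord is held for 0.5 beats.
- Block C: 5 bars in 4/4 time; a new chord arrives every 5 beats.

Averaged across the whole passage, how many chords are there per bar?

19/7 chords per bar

A: 10 bars of 2 beats is 20 beats; at 4 beats each that's 5 chords.
B: 6 bars of 4 beats is 24 beats; at 0.5 beats each that's 48 chords.
C: 5 bars of 4 beats is 20 beats; at 5 beats each that's 4 chords.
Overall: 57 chords over 21 bars → 57/21 = 19/7 chords per bar.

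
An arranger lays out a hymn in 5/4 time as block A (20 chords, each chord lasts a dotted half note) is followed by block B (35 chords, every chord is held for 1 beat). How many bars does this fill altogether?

19 bars

A: 20 × 3 = 60 beats = 12 bars.
B: 35 × 1 = 35 beats = 7 bars.
Total: 12 + 7 = 19 bars.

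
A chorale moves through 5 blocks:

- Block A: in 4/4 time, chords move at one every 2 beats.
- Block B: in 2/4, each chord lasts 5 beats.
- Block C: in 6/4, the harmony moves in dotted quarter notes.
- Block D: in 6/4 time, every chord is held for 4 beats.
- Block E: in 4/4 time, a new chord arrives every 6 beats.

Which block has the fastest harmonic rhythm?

Block C

A: 4 beats/bar ÷ 2 beats/chord = 2 chords/bar.
B: 2 beats/bar ÷ 5 beats/chord = 0.4 chords/bar.
C: 6 beats/bar ÷ 1.5 beats/chord = 4 chords/bar.
D: 6 beats/bar ÷ 4 beats/chord = 1.5 chords/bar.
E: 4 beats/bar ÷ 6 beats/chord = 2/3 chords/bar.
Fastest is C at 4 chords/bar.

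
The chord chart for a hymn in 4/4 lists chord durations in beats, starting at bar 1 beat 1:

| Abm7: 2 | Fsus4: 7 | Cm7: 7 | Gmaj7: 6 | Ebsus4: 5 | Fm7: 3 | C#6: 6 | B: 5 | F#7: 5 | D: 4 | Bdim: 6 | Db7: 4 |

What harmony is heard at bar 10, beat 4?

B

Beat 4 of bar 10 is beat (10−1)×4 + 4 = 40 overall.
Running totals: Abm7 ends at 2, Fsus4 ends at 9, Cm7 ends at 16, Gmaj7 ends at 22, Ebsus4 ends at 27, Fm7 ends at 30, C#6 ends at 36, B ends at 41.
Beat 40 falls within B.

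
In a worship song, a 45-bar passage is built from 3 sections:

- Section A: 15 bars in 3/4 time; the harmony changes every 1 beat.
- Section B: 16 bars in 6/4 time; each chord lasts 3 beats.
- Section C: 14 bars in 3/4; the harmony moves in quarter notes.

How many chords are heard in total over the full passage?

A: 15·3 = 45 beats, 45/1 = 45 chords.
B: 16·6 = 96 beats, 96/3 = 32 chords.
C: 14·3 = 42 beats, 42/1 = 42 chords.
Total: 45 + 32 + 42 = 119.

119 chords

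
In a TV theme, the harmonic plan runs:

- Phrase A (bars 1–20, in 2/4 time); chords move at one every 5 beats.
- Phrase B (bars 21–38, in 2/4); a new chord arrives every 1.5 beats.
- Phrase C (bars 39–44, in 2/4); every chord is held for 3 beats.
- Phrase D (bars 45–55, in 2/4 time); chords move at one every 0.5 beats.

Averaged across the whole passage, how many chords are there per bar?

A: 20 bars of 2 beats is 40 beats; at 5 beats each that's 8 chords.
B: 18 bars of 2 beats is 36 beats; at 1.5 beats each that's 24 chords.
C: 6 bars of 2 beats is 12 beats; at 3 beats each that's 4 chords.
D: 11 bars of 2 beats is 22 beats; at 0.5 beats each that's 44 chords.
Overall: 80 chords over 55 bars → 80/55 = 16/11 chords per bar.

16/11 chords per bar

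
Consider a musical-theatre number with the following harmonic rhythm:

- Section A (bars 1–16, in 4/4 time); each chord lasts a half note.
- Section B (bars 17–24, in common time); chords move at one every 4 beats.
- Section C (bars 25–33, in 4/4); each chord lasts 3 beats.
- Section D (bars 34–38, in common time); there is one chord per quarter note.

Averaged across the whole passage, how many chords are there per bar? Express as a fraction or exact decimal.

36/19 chords per bar

A: 16 × 4 = 64 beats ÷ 2 = 32 chords.
B: 8 × 4 = 32 beats ÷ 4 = 8 chords.
C: 9 × 4 = 36 beats ÷ 3 = 12 chords.
D: 5 × 4 = 20 beats ÷ 1 = 20 chords.
Overall: 72 chords over 38 bars → 72/38 = 36/19 chords per bar.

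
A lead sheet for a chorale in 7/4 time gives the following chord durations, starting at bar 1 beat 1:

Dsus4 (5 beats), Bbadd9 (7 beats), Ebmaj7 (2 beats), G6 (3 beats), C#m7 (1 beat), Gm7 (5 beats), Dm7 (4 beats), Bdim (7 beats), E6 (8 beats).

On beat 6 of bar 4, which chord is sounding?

Beat 6 of bar 4 is beat (4−1)×7 + 6 = 27 overall.
Running totals: Dsus4 ends at 5, Bbadd9 ends at 12, Ebmaj7 ends at 14, G6 ends at 17, C#m7 ends at 18, Gm7 ends at 23, Dm7 ends at 27.
Beat 27 falls within Dm7.

Dm7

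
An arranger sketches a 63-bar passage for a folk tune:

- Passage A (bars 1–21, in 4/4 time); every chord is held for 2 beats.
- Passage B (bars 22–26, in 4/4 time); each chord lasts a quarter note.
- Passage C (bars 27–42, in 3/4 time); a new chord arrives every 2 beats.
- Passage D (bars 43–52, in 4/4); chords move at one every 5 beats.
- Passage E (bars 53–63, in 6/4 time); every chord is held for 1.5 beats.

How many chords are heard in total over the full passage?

138 chords

A: 21·4 = 84 beats, 84/2 = 42 chords.
B: 5·4 = 20 beats, 20/1 = 20 chords.
C: 16·3 = 48 beats, 48/2 = 24 chords.
D: 10·4 = 40 beats, 40/5 = 8 chords.
E: 11·6 = 66 beats, 66/1.5 = 44 chords.
Total: 42 + 20 + 24 + 8 + 44 = 138.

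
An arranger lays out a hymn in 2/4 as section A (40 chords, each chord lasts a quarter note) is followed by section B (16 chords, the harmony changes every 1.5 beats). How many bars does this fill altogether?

A: 40 × 1 = 40 beats = 20 bars.
B: 16 × 1.5 = 24 beats = 12 bars.
Total: 20 + 12 = 32 bars.

32 bars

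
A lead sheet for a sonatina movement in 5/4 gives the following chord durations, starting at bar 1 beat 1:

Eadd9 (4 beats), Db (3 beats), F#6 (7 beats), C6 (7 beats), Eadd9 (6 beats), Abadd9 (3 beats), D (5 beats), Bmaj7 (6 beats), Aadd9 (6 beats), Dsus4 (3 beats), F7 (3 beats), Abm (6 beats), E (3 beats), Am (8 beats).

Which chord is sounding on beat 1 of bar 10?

Aadd9

Beat 1 of bar 10 is beat (10−1)×5 + 1 = 46 overall.
Running totals: Eadd9 ends at 4, Db ends at 7, F#6 ends at 14, C6 ends at 21, Eadd9 ends at 27, Abadd9 ends at 30, D ends at 35, Bmaj7 ends at 41, Aadd9 ends at 47.
Beat 46 falls within Aadd9.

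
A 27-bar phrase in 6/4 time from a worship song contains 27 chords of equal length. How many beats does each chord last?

27 bars × 6 beats/bar = 162 beats total.
162 beats ÷ 27 chords = 6 beats per chord.

6 beats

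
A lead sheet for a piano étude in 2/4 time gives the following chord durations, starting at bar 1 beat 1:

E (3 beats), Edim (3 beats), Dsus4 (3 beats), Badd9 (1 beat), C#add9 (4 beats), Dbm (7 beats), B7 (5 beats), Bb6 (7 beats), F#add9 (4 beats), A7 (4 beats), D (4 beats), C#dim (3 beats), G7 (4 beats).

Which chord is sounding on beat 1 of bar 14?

Bb6

Beat 1 of bar 14 is beat (14−1)×2 + 1 = 27 overall.
Running totals: E ends at 3, Edim ends at 6, Dsus4 ends at 9, Badd9 ends at 10, C#add9 ends at 14, Dbm ends at 21, B7 ends at 26, Bb6 ends at 33.
Beat 27 falls within Bb6.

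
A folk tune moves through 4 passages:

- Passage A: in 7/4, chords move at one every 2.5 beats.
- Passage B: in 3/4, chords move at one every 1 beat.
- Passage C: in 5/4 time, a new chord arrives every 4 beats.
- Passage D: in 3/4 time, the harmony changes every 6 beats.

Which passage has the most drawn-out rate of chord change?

A: 7 beats/bar ÷ 2.5 beats/chord = 2.8 chords/bar.
B: 3 beats/bar ÷ 1 beat/chord = 3 chords/bar.
C: 5 beats/bar ÷ 4 beats/chord = 1.25 chords/bar.
D: 3 beats/bar ÷ 6 beats/chord = 0.5 chords/bar.
Slowest is D at 0.5 chords/bar.

Passage D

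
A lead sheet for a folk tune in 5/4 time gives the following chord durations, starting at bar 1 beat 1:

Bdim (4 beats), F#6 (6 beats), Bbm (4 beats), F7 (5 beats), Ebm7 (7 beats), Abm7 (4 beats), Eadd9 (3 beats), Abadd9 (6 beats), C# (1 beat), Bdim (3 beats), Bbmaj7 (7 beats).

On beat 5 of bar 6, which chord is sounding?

Beat 5 of bar 6 is beat (6−1)×5 + 5 = 30 overall.
Running totals: Bdim ends at 4, F#6 ends at 10, Bbm ends at 14, F7 ends at 19, Ebm7 ends at 26, Abm7 ends at 30.
Beat 30 falls within Abm7.

Abm7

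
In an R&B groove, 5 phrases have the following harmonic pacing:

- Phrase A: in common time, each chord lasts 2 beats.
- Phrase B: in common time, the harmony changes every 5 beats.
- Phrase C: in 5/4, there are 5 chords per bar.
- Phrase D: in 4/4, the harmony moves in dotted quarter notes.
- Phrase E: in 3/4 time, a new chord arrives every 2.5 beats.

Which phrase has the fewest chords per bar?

A: each chord is 2 beats in 4/4, so 2 per bar.
B: each chord is 5 beats in 4/4, so 0.8 per bar.
C: each chord is 1 beat in 5/4, so 5 per bar.
D: each chord is 1.5 beats in 4/4, so 8/3 per bar.
E: each chord is 2.5 beats in 3/4, so 1.2 per bar.
Slowest is B at 0.8 chords/bar.

Phrase B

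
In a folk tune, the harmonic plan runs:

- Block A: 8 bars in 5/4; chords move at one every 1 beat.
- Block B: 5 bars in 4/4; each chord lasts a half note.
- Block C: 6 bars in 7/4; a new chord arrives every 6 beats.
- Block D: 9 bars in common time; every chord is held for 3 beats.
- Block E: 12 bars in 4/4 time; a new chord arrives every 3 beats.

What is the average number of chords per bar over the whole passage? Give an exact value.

A: 8 × 5 = 40 beats ÷ 1 = 40 chords.
B: 5 × 4 = 20 beats ÷ 2 = 10 chords.
C: 6 × 7 = 42 beats ÷ 6 = 7 chords.
D: 9 × 4 = 36 beats ÷ 3 = 12 chords.
E: 12 × 4 = 48 beats ÷ 3 = 16 chords.
Overall: 85 chords over 40 bars → 85/40 = 2.125 chords per bar.

2.125 chords per bar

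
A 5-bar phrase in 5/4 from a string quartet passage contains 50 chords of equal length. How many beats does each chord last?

0.5 beats

5 bars × 5 beats/bar = 25 beats total.
25 beats ÷ 50 chords = 0.5 beats per chord.
(That is an eighth note.)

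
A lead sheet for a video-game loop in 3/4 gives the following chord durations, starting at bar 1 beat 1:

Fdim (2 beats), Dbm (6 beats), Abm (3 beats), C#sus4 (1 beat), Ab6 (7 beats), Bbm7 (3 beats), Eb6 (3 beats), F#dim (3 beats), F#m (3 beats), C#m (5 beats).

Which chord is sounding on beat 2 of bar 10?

F#m

Beat 2 of bar 10 is beat (10−1)×3 + 2 = 29 overall.
Running totals: Fdim ends at 2, Dbm ends at 8, Abm ends at 11, C#sus4 ends at 12, Ab6 ends at 19, Bbm7 ends at 22, Eb6 ends at 25, F#dim ends at 28, F#m ends at 31.
Beat 29 falls within F#m.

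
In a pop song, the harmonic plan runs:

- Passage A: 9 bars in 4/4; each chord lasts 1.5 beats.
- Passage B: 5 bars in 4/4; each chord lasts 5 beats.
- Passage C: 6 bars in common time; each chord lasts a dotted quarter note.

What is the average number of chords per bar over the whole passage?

A: 9 bars of 4 beats is 36 beats; at 1.5 beats each that's 24 chords.
B: 5 bars of 4 beats is 20 beats; at 5 beats each that's 4 chords.
C: 6 bars of 4 beats is 24 beats; at 1.5 beats each that's 16 chords.
Overall: 44 chords over 20 bars → 44/20 = 2.2 chords per bar.

2.2 chords per bar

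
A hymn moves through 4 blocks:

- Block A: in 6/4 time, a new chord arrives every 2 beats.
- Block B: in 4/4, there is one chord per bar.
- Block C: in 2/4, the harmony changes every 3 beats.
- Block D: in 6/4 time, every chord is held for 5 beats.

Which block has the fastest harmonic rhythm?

A: each chord is 2 beats in 6/4, so 3 per bar.
B: each chord is 4 beats in 4/4, so 1 per bar.
C: each chord is 3 beats in 2/4, so 2/3 per bar.
D: each chord is 5 beats in 6/4, so 1.2 per bar.
Fastest is A at 3 chords/bar.

Block A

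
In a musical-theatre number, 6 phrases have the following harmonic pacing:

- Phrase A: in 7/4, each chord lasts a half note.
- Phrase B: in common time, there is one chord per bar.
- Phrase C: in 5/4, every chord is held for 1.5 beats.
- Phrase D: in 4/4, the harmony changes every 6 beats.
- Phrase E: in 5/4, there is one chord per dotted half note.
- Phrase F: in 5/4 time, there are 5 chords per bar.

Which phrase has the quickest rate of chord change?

A: each chord is 2 beats in 7/4, so 3.5 per bar.
B: each chord is 4 beats in 4/4, so 1 per bar.
C: each chord is 1.5 beats in 5/4, so 10/3 per bar.
D: each chord is 6 beats in 4/4, so 2/3 per bar.
E: each chord is 3 beats in 5/4, so 5/3 per bar.
F: each chord is 1 beat in 5/4, so 5 per bar.
Fastest is F at 5 chords/bar.

Phrase F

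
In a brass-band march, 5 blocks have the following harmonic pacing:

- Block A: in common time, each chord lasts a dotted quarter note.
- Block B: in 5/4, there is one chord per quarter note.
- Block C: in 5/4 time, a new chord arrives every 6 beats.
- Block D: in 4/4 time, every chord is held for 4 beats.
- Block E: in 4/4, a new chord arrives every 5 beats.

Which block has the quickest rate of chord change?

Block B

A: 4 beats/bar ÷ 1.5 beats/chord = 8/3 chords/bar.
B: 5 beats/bar ÷ 1 beat/chord = 5 chords/bar.
C: 5 beats/bar ÷ 6 beats/chord = 5/6 chords/bar.
D: 4 beats/bar ÷ 4 beats/chord = 1 chord/bar.
E: 4 beats/bar ÷ 5 beats/chord = 0.8 chords/bar.
Fastest is B at 5 chords/bar.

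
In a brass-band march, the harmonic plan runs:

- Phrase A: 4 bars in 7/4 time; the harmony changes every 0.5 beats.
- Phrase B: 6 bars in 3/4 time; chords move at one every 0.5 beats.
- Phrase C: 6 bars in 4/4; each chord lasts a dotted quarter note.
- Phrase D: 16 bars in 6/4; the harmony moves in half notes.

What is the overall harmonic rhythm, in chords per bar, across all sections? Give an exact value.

A: 4 bars of 7 beats is 28 beats; at 0.5 beats each that's 56 chords.
B: 6 bars of 3 beats is 18 beats; at 0.5 beats each that's 36 chords.
C: 6 bars of 4 beats is 24 beats; at 1.5 beats each that's 16 chords.
D: 16 bars of 6 beats is 96 beats; at 2 beats each that's 48 chords.
Overall: 156 chords over 32 bars → 156/32 = 4.875 chords per bar.

4.875 chords per bar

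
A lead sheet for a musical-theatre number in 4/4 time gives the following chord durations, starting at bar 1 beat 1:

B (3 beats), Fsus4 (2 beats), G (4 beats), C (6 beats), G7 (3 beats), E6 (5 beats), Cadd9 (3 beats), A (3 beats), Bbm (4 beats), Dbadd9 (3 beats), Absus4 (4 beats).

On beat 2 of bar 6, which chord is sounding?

Beat 2 of bar 6 is beat (6−1)×4 + 2 = 22 overall.
Running totals: B ends at 3, Fsus4 ends at 5, G ends at 9, C ends at 15, G7 ends at 18, E6 ends at 23.
Beat 22 falls within E6.

E6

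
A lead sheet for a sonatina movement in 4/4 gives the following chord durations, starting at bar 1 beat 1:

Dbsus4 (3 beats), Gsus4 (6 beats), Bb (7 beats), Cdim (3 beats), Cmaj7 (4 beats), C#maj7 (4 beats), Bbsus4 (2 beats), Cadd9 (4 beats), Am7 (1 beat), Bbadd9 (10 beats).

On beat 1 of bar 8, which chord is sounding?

Bbsus4

Beat 1 of bar 8 is beat (8−1)×4 + 1 = 29 overall.
Running totals: Dbsus4 ends at 3, Gsus4 ends at 9, Bb ends at 16, Cdim ends at 19, Cmaj7 ends at 23, C#maj7 ends at 27, Bbsus4 ends at 29.
Beat 29 falls within Bbsus4.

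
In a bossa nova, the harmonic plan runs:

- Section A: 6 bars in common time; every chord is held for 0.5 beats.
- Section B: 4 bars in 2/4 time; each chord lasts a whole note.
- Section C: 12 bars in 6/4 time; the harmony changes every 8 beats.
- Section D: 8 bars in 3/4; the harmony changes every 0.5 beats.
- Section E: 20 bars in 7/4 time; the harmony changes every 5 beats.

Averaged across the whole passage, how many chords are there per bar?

2.7 chords per bar

A: 6 × 4 = 24 beats ÷ 0.5 = 48 chords.
B: 4 × 2 = 8 beats ÷ 4 = 2 chords.
C: 12 × 6 = 72 beats ÷ 8 = 9 chords.
D: 8 × 3 = 24 beats ÷ 0.5 = 48 chords.
E: 20 × 7 = 140 beats ÷ 5 = 28 chords.
Overall: 135 chords over 50 bars → 135/50 = 2.7 chords per bar.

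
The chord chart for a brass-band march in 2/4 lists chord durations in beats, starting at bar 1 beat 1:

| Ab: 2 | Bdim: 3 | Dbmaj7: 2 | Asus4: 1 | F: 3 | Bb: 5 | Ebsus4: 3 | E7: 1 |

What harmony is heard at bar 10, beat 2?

E7

Beat 2 of bar 10 is beat (10−1)×2 + 2 = 20 overall.
Running totals: Ab ends at 2, Bdim ends at 5, Dbmaj7 ends at 7, Asus4 ends at 8, F ends at 11, Bb ends at 16, Ebsus4 ends at 19, E7 ends at 20.
Beat 20 falls within E7.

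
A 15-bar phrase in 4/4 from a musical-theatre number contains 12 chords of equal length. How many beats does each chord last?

5 beats

15 bars × 4 beats/bar = 60 beats total.
60 beats ÷ 12 chords = 5 beats per chord.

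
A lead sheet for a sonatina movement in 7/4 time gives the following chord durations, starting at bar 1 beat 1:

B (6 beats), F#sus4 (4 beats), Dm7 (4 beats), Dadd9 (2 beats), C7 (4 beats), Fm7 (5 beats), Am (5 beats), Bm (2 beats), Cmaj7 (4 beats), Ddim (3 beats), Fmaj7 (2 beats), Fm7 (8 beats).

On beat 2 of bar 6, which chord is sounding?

Beat 2 of bar 6 is beat (6−1)×7 + 2 = 37 overall.
Running totals: B ends at 6, F#sus4 ends at 10, Dm7 ends at 14, Dadd9 ends at 16, C7 ends at 20, Fm7 ends at 25, Am ends at 30, Bm ends at 32, Cmaj7 ends at 36, Ddim ends at 39.
Beat 37 falls within Ddim.

Ddim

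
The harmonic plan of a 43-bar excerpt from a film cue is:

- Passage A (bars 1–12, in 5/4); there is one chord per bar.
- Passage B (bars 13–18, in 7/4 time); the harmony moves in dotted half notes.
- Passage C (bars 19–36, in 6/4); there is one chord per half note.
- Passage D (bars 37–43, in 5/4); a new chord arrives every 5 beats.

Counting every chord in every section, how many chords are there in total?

87 chords

A has 60 beats and chords last 5 each, so 12 chords.
B has 42 beats and chords last 3 each, so 14 chords.
C has 108 beats and chords last 2 each, so 54 chords.
D has 35 beats and chords last 5 each, so 7 chords.
Total: 12 + 14 + 54 + 7 = 87.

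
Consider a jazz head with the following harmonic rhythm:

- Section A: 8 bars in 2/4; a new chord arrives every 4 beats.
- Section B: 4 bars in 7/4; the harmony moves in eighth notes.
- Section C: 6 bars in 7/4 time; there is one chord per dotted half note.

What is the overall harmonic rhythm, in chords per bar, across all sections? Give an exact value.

A: 8 bars of 2 beats is 16 beats; at 4 beats each that's 4 chords.
B: 4 bars of 7 beats is 28 beats; at 0.5 beats each that's 56 chords.
C: 6 bars of 7 beats is 42 beats; at 3 beats each that's 14 chords.
Overall: 74 chords over 18 bars → 74/18 = 37/9 chords per bar.

37/9 chords per bar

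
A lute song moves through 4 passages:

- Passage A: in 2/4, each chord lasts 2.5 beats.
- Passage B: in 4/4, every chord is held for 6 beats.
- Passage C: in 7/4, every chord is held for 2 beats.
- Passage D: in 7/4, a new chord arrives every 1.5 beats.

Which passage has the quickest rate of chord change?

A: 2 beats/bar ÷ 2.5 beats/chord = 0.8 chords/bar.
B: 4 beats/bar ÷ 6 beats/chord = 2/3 chords/bar.
C: 7 beats/bar ÷ 2 beats/chord = 3.5 chords/bar.
D: 7 beats/bar ÷ 1.5 beats/chord = 14/3 chords/bar.
Fastest is D at 14/3 chords/bar.

Passage D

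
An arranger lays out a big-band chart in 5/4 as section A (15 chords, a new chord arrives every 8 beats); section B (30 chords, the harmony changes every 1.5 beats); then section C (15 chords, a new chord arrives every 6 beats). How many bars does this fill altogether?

A: 15 × 8 = 120 beats = 24 bars.
B: 30 × 1.5 = 45 beats = 9 bars.
C: 15 × 6 = 90 beats = 18 bars.
Total: 24 + 9 + 18 = 51 bars.

51 bars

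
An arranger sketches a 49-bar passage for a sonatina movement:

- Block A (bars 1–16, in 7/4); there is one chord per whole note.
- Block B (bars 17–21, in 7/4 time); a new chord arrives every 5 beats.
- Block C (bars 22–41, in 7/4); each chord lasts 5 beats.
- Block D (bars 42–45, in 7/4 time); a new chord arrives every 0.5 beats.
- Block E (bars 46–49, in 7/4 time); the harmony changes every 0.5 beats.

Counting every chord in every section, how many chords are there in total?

A: 16·7 = 112 beats, 112/4 = 28 chords.
B: 5·7 = 35 beats, 35/5 = 7 chords.
C: 20·7 = 140 beats, 140/5 = 28 chords.
D: 4·7 = 28 beats, 28/0.5 = 56 chords.
E: 4·7 = 28 beats, 28/0.5 = 56 chords.
Total: 28 + 7 + 28 + 56 + 56 = 175.

175 chords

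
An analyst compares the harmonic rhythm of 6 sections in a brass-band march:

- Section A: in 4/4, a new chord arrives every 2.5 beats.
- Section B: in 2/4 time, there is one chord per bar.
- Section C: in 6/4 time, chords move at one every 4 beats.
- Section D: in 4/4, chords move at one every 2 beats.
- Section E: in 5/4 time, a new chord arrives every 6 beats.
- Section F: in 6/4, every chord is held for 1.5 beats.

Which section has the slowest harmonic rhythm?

Section E

A: each chord is 2.5 beats in 4/4, so 1.6 per bar.
B: each chord is 2 beats in 2/4, so 1 per bar.
C: each chord is 4 beats in 6/4, so 1.5 per bar.
D: each chord is 2 beats in 4/4, so 2 per bar.
E: each chord is 6 beats in 5/4, so 5/6 per bar.
F: each chord is 1.5 beats in 6/4, so 4 per bar.
Slowest is E at 5/6 chords/bar.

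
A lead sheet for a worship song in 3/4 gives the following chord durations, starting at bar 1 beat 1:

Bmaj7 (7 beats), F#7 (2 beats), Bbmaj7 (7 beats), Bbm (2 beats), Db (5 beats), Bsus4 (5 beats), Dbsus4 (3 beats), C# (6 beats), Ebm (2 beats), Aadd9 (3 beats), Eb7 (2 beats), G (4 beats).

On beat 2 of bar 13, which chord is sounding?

Beat 2 of bar 13 is beat (13−1)×3 + 2 = 38 overall.
Running totals: Bmaj7 ends at 7, F#7 ends at 9, Bbmaj7 ends at 16, Bbm ends at 18, Db ends at 23, Bsus4 ends at 28, Dbsus4 ends at 31, C# ends at 37, Ebm ends at 39.
Beat 38 falls within Ebm.

Ebm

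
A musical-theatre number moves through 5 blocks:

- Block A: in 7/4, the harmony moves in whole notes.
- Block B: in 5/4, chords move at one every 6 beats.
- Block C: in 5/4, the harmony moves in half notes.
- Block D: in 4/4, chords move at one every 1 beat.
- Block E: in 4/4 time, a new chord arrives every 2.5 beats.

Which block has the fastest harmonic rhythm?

A: each chord is 4 beats in 7/4, so 1.75 per bar.
B: each chord is 6 beats in 5/4, so 5/6 per bar.
C: each chord is 2 beats in 5/4, so 2.5 per bar.
D: each chord is 1 beat in 4/4, so 4 per bar.
E: each chord is 2.5 beats in 4/4, so 1.6 per bar.
Fastest is D at 4 chords/bar.

Block D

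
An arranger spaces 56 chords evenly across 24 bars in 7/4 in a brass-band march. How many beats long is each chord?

24 bars × 7 beats/bar = 168 beats total.
168 beats ÷ 56 chords = 3 beats per chord.
(That is a dotted half note.)

3 beats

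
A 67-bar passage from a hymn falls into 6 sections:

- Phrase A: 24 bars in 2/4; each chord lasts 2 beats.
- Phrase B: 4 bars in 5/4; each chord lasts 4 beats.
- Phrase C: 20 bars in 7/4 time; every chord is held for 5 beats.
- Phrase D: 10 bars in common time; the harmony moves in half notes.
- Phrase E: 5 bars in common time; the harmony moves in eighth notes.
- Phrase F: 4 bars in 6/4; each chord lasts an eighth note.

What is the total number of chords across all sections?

A has 48 beats and chords last 2 each, so 24 chords.
B has 20 beats and chords last 4 each, so 5 chords.
C has 140 beats and chords last 5 each, so 28 chords.
D has 40 beats and chords last 2 each, so 20 chords.
E has 20 beats and chords last 0.5 each, so 40 chords.
F has 24 beats and chords last 0.5 each, so 48 chords.
Total: 24 + 5 + 28 + 20 + 40 + 48 = 165.

165 chords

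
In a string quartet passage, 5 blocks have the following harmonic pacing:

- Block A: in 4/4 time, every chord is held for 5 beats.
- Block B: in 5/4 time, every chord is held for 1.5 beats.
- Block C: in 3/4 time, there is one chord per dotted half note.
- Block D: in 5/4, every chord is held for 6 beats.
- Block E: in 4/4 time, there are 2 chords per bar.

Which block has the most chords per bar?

Block B

A: 4 beats/bar ÷ 5 beats/chord = 0.8 chords/bar.
B: 5 beats/bar ÷ 1.5 beats/chord = 10/3 chords/bar.
C: 3 beats/bar ÷ 3 beats/chord = 1 chord/bar.
D: 5 beats/bar ÷ 6 beats/chord = 5/6 chords/bar.
E: 4 beats/bar ÷ 2 beats/chord = 2 chords/bar.
Fastest is B at 10/3 chords/bar.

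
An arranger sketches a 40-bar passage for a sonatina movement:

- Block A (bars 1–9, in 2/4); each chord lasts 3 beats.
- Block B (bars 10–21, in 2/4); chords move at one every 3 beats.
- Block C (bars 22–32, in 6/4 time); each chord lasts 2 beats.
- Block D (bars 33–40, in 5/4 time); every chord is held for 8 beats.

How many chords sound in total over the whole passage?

A: 9·2 = 18 beats, 18/3 = 6 chords.
B: 12·2 = 24 beats, 24/3 = 8 chords.
C: 11·6 = 66 beats, 66/2 = 33 chords.
D: 8·5 = 40 beats, 40/8 = 5 chords.
Total: 6 + 8 + 33 + 5 = 52.

52 chords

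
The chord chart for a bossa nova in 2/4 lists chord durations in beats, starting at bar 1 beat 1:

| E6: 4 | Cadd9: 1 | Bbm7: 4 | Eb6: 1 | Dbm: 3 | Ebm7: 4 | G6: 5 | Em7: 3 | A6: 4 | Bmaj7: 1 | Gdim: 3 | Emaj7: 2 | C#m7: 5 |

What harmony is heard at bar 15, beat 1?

Beat 1 of bar 15 is beat (15−1)×2 + 1 = 29 overall.
Running totals: E6 ends at 4, Cadd9 ends at 5, Bbm7 ends at 9, Eb6 ends at 10, Dbm ends at 13, Ebm7 ends at 17, G6 ends at 22, Em7 ends at 25, A6 ends at 29.
Beat 29 falls within A6.

A6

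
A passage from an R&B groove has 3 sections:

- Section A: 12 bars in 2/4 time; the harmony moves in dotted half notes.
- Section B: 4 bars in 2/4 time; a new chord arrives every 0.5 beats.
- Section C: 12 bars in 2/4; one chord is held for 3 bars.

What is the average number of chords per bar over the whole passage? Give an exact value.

A: 12 bars of 2 beats is 24 beats; at 3 beats each that's 8 chords.
B: 4 bars of 2 beats is 8 beats; at 0.5 beats each that's 16 chords.
C: 12 bars of 2 beats is 24 beats; at 6 beats each that's 4 chords.
Overall: 28 chords over 28 bars → 28/28 = 1 chords per bar.

1 chords per bar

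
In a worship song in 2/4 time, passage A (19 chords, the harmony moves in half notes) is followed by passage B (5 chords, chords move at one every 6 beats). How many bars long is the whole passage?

34 bars

A: 19 × 2 = 38 beats = 19 bars.
B: 5 × 6 = 30 beats = 15 bars.
Total: 19 + 15 = 34 bars.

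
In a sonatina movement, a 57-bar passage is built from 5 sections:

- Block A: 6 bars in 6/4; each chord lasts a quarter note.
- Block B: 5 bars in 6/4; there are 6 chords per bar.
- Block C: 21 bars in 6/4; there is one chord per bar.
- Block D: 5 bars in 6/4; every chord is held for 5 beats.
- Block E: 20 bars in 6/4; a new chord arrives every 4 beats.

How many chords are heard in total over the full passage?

123 chords

A: 6·6 = 36 beats, 36/1 = 36 chords.
B: 5·6 = 30 beats, 30/1 = 30 chords.
C: 21·6 = 126 beats, 126/6 = 21 chords.
D: 5·6 = 30 beats, 30/5 = 6 chords.
E: 20·6 = 120 beats, 120/4 = 30 chords.
Total: 36 + 30 + 21 + 6 + 30 = 123.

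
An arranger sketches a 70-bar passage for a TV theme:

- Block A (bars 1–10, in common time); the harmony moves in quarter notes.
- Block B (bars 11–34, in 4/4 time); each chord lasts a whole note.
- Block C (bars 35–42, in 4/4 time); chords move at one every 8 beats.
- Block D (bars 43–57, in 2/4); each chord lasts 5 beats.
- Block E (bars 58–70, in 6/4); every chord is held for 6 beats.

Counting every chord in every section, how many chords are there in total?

87 chords

A: 10·4 = 40 beats, 40/1 = 40 chords.
B: 24·4 = 96 beats, 96/4 = 24 chords.
C: 8·4 = 32 beats, 32/8 = 4 chords.
D: 15·2 = 30 beats, 30/5 = 6 chords.
E: 13·6 = 78 beats, 78/6 = 13 chords.
Total: 40 + 24 + 4 + 6 + 13 = 87.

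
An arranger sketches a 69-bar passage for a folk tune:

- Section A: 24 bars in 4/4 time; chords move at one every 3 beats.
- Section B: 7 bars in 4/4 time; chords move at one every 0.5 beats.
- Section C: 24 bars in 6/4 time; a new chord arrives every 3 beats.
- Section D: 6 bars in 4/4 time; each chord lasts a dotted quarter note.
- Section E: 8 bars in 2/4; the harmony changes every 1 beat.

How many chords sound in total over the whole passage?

A has 96 beats and chords last 3 each, so 32 chords.
B has 28 beats and chords last 0.5 each, so 56 chords.
C has 144 beats and chords last 3 each, so 48 chords.
D has 24 beats and chords last 1.5 each, so 16 chords.
E has 16 beats and chords last 1 each, so 16 chords.
Total: 32 + 56 + 48 + 16 + 16 = 168.

168 chords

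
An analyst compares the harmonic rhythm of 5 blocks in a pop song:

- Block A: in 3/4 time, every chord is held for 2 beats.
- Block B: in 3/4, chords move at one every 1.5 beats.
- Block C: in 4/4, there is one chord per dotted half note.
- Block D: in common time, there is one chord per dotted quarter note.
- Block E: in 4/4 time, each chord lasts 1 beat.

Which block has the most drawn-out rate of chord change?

Block C

A: 3/2 = 1.5 chords/bar.
B: 3/1.5 = 2 chords/bar.
C: 4/3 = 4/3 chords/bar.
D: 4/1.5 = 8/3 chords/bar.
E: 4/1 = 4 chords/bar.
Slowest is C at 4/3 chords/bar.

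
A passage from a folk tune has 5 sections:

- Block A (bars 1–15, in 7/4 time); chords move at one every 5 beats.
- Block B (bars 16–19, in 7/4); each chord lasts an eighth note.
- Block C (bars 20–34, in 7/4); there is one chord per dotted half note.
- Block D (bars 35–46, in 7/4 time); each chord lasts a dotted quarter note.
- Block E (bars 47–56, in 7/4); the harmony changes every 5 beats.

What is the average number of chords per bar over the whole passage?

A: 15 bars of 7 beats is 105 beats; at 5 beats each that's 21 chords.
B: 4 bars of 7 beats is 28 beats; at 0.5 beats each that's 56 chords.
C: 15 bars of 7 beats is 105 beats; at 3 beats each that's 35 chords.
D: 12 bars of 7 beats is 84 beats; at 1.5 beats each that's 56 chords.
E: 10 bars of 7 beats is 70 beats; at 5 beats each that's 14 chords.
Overall: 182 chords over 56 bars → 182/56 = 3.25 chords per bar.

3.25 chords per bar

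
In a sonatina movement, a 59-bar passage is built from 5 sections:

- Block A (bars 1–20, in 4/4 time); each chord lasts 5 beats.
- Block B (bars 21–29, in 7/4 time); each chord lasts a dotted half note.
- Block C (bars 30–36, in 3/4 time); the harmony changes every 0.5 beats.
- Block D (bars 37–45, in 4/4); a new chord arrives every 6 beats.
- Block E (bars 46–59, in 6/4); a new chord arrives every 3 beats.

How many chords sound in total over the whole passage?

A: 20 bars × 4 beats = 80 beats; 5 beats/chord → 16 chords.
B: 9 bars × 7 beats = 63 beats; 3 beats/chord → 21 chords.
C: 7 bars × 3 beats = 21 beats; 0.5 beats/chord → 42 chords.
D: 9 bars × 4 beats = 36 beats; 6 beats/chord → 6 chords.
E: 14 bars × 6 beats = 84 beats; 3 beats/chord → 28 chords.
Total: 16 + 21 + 42 + 6 + 28 = 113.

113 chords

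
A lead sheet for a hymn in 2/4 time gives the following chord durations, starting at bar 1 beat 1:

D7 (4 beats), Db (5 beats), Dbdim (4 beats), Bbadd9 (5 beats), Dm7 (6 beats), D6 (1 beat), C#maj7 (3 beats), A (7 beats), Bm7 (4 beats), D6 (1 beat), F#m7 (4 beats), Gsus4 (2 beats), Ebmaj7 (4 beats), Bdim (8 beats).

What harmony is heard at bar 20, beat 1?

Bm7

Beat 1 of bar 20 is beat (20−1)×2 + 1 = 39 overall.
Running totals: D7 ends at 4, Db ends at 9, Dbdim ends at 13, Bbadd9 ends at 18, Dm7 ends at 24, D6 ends at 25, C#maj7 ends at 28, A ends at 35, Bm7 ends at 39.
Beat 39 falls within Bm7.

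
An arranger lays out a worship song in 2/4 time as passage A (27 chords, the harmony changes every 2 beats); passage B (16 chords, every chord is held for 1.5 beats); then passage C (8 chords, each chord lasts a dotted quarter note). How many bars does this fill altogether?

A: 27 × 2 = 54 beats = 27 bars.
B: 16 × 1.5 = 24 beats = 12 bars.
C: 8 × 1.5 = 12 beats = 6 bars.
Total: 27 + 12 + 6 = 45 bars.

45 bars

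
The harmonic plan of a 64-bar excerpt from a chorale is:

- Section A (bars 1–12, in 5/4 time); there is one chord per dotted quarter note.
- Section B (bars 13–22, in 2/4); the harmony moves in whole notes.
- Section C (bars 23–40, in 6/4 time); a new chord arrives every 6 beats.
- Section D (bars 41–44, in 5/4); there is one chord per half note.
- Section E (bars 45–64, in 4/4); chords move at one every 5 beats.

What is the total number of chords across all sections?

A: 12·5 = 60 beats, 60/1.5 = 40 chords.
B: 10·2 = 20 beats, 20/4 = 5 chords.
C: 18·6 = 108 beats, 108/6 = 18 chords.
D: 4·5 = 20 beats, 20/2 = 10 chords.
E: 20·4 = 80 beats, 80/5 = 16 chords.
Total: 40 + 5 + 18 + 10 + 16 = 89.

89 chords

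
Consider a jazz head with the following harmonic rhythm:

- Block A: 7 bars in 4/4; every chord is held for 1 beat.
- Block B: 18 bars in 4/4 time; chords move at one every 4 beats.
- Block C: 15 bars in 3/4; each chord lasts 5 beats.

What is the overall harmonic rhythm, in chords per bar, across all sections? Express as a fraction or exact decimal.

A: 7 × 4 = 28 beats ÷ 1 = 28 chords.
B: 18 × 4 = 72 beats ÷ 4 = 18 chords.
C: 15 × 3 = 45 beats ÷ 5 = 9 chords.
Overall: 55 chords over 40 bars → 55/40 = 1.375 chords per bar.

1.375 chords per bar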